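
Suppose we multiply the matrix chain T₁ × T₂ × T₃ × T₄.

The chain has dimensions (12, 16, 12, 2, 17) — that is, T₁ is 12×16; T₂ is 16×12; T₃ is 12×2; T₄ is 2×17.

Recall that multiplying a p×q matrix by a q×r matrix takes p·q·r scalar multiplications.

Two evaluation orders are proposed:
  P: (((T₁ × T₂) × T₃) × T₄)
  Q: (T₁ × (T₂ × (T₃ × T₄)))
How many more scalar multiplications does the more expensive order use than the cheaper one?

Order P = (((T₁ × T₂) × T₃) × T₄): (T₁ × T₂): 12×16 by 16×12 → 12×12, cost 12·16·12 = 2304; ((T₁ × T₂) × T₃): 12×12 by 12×2 → 12×2, cost 12·12·2 = 288; cumulative 2592; (((T₁ × T₂) × T₃) × T₄): 12×2 by 2×17 → 12×17, cost 12·2·17 = 408; cumulative 3000. Total 3000.
Order Q = (T₁ × (T₂ × (T₃ × T₄))): (T₃ × T₄): 12×2 by 2×17 → 12×17, cost 12·2·17 = 408; (T₂ × (T₃ × T₄)): 16×12 by 12×17 → 16×17, cost 16·12·17 = 3264; cumulative 3672; (T₁ × (T₂ × (T₃ × T₄))): 12×16 by 16×17 → 12×17, cost 12·16·17 = 3264; cumulative 6936. Total 6936.
Difference: |3000 − 6936| = 3936.

3936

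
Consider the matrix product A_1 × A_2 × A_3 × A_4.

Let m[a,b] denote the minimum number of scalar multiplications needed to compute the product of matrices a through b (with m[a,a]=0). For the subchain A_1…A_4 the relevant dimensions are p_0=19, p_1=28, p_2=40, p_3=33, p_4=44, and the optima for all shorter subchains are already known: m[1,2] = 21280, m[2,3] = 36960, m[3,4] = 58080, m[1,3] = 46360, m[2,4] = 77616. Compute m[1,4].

m[1,4] = min over k∈[1,3] of m[1,k]+m[k+1,4]+p_{0}·p_k·p_{4}.
k=1: 0 + 77616 + 19·28·44 = 101024; k=2: 21280 + 58080 + 19·40·44 = 112800; k=3: 46360 + 0 + 19·33·44 = 73948.
Minimum: 73948 at k=3.

73948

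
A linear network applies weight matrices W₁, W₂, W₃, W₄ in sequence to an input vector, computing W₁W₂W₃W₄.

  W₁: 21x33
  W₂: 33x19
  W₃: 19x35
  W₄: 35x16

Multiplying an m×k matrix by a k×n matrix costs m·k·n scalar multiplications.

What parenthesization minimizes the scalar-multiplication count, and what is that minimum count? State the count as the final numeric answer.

Adjacent pairs: W₁W₂ = 21·33·19 = 13167; W₂W₃ = 33·19·35 = 21945; W₃W₄ = 19·35·16 = 10640.
Length 3: W₁..W₃: k=1: 0+21945+21·33·35=46200; k=2: 13167+0+21·19·35=27132 → min 27132 | W₂..W₄: k=2: 0+10640+33·19·16=20672; k=3: 21945+0+33·35·16=40425 → min 20672.
Length 4: W₁..W₄: k=1: 0+20672+21·33·16=31760; k=2: 13167+10640+21·19·16=30191; k=3: 27132+0+21·35·16=38892 → min 30191.
Optimal parenthesization: ((W₁W₂)(W₃W₄)) with cost 30191.

30191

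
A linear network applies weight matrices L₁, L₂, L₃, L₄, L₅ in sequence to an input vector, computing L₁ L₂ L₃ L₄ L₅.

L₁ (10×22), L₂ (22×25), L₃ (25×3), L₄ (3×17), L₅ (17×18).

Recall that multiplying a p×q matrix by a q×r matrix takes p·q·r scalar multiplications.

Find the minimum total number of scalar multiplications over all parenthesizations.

3768

Adjacent pairs: L₁L₂ = 10·22·25 = 5500; L₂L₃ = 22·25·3 = 1650; L₃L₄ = 25·3·17 = 1275; L₄L₅ = 3·17·18 = 918.
Length 3: L₁..L₃: k=1: 0+1650+10·22·3=2310; k=2: 5500+0+10·25·3=6250 → min 2310 | L₂..L₄: k=2: 0+1275+22·25·17=10625; k=3: 1650+0+22·3·17=2772 → min 2772 | L₃..L₅: k=3: 0+918+25·3·18=2268; k=4: 1275+0+25·17·18=8925 → min 2268.
Length 4: L₁..L₄: k=1: 0+2772+10·22·17=6512; k=2: 5500+1275+10·25·17=11025; k=3: 2310+0+10·3·17=2820 → min 2820 | L₂..L₅: k=2: 0+2268+22·25·18=12168; k=3: 1650+918+22·3·18=3756; k=4: 2772+0+22·17·18=9504 → min 3756.
Length 5: L₁..L₅: k=1: 0+3756+10·22·18=7716; k=2: 5500+2268+10·25·18=12268; k=3: 2310+918+10·3·18=3768; k=4: 2820+0+10·17·18=5880 → min 3768.
Optimal order: ((L₁ (L₂ L₃)) (L₄ L₅)) with cost 3768.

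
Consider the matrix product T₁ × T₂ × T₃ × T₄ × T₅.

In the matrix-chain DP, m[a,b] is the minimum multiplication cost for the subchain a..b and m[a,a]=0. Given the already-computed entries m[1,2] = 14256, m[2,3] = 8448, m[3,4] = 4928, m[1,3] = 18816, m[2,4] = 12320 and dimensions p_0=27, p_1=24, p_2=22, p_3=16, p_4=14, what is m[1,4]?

21392

m[1,4] = min over k∈[1,3] of m[1,k]+m[k+1,4]+p_{0}·p_k·p_{4}.
k=1: 0 + 12320 + 27·24·14 = 21392; k=2: 14256 + 4928 + 27·22·14 = 27500; k=3: 18816 + 0 + 27·16·14 = 24864.
Minimum: 21392 at k=1.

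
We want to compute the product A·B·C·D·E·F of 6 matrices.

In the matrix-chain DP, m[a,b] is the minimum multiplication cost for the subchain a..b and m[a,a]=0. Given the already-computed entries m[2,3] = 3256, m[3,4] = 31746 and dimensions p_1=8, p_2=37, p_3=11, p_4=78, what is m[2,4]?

10120

m[2,4] = min over k∈[2,3] of m[2,k]+m[k+1,4]+p_{1}·p_k·p_{4}.
k=2: 0 + 31746 + 8·37·78 = 54834; k=3: 3256 + 0 + 8·11·78 = 10120.
Minimum: 10120 at k=3.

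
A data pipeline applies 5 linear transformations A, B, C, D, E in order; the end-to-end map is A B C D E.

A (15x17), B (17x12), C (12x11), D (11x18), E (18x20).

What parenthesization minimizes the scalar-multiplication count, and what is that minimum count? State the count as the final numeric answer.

12300

Adjacent pairs: AB = 15·17·12 = 3060; BC = 17·12·11 = 2244; CD = 12·11·18 = 2376; DE = 11·18·20 = 3960.
Length 3: A..C: k=1: 0+2244+15·17·11=5049; k=2: 3060+0+15·12·11=5040 → min 5040 | B..D: k=2: 0+2376+17·12·18=6048; k=3: 2244+0+17·11·18=5610 → min 5610 | C..E: k=3: 0+3960+12·11·20=6600; k=4: 2376+0+12·18·20=6696 → min 6600.
Length 4: A..D: k=1: 0+5610+15·17·18=10200; k=2: 3060+2376+15·12·18=8676; k=3: 5040+0+15·11·18=8010 → min 8010 | B..E: k=2: 0+6600+17·12·20=10680; k=3: 2244+3960+17·11·20=9944; k=4: 5610+0+17·18·20=11730 → min 9944.
Length 5: A..E: k=1: 0+9944+15·17·20=15044; k=2: 3060+6600+15·12·20=13260; k=3: 5040+3960+15·11·20=12300; k=4: 8010+0+15·18·20=13410 → min 12300.
Optimal parenthesization: (((A B) C) (D E)) with cost 12300.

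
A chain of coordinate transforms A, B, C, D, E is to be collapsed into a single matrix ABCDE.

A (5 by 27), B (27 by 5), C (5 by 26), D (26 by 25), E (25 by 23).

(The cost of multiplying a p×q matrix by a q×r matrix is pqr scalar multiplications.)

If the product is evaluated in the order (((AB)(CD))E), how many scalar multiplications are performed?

(AB): 5×27 by 27×5 → 5×5, cost 5·27·5 = 675
(CD): 5×26 by 26×25 → 5×25, cost 5·26·25 = 3250
((AB)(CD)): 5×5 by 5×25 → 5×25, cost 5·5·25 = 625; cumulative 4550
(((AB)(CD))E): 5×25 by 25×23 → 5×23, cost 5·25·23 = 2875; cumulative 7425
Total: 7425 scalar multiplications.

7425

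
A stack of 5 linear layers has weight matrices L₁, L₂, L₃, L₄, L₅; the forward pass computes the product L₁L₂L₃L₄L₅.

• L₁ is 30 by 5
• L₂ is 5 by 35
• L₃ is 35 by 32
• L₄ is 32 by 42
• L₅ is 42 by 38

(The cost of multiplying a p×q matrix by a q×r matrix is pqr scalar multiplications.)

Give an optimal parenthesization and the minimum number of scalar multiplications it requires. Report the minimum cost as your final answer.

Adjacent pairs: L₁L₂ = 30·5·35 = 5250; L₂L₃ = 5·35·32 = 5600; L₃L₄ = 35·32·42 = 47040; L₄L₅ = 32·42·38 = 51072.
Length 3: L₁..L₃: k=1: 0+5600+30·5·32=10400; k=2: 5250+0+30·35·32=38850 → min 10400 | L₂..L₄: k=2: 0+47040+5·35·42=54390; k=3: 5600+0+5·32·42=12320 → min 12320 | L₃..L₅: k=3: 0+51072+35·32·38=93632; k=4: 47040+0+35·42·38=102900 → min 93632.
Length 4: L₁..L₄: k=1: 0+12320+30·5·42=18620; k=2: 5250+47040+30·35·42=96390; k=3: 10400+0+30·32·42=50720 → min 18620 | L₂..L₅: k=2: 0+93632+5·35·38=100282; k=3: 5600+51072+5·32·38=62752; k=4: 12320+0+5·42·38=20300 → min 20300.
Length 5: L₁..L₅: k=1: 0+20300+30·5·38=26000; k=2: 5250+93632+30·35·38=138782; k=3: 10400+51072+30·32·38=97952; k=4: 18620+0+30·42·38=66500 → min 26000.
Optimal parenthesization: (L₁(((L₂L₃)L₄)L₅)) with cost 26000.

26000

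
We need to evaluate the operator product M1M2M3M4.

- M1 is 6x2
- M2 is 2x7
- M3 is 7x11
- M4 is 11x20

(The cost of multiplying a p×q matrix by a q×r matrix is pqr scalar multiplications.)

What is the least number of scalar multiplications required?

Adjacent pairs: M1M2 = 6·2·7 = 84; M2M3 = 2·7·11 = 154; M3M4 = 7·11·20 = 1540.
Length 3: M1..M3: k=1: 0+154+6·2·11=286; k=2: 84+0+6·7·11=546 → min 286 | M2..M4: k=2: 0+1540+2·7·20=1820; k=3: 154+0+2·11·20=594 → min 594.
Length 4: M1..M4: k=1: 0+594+6·2·20=834; k=2: 84+1540+6·7·20=2464; k=3: 286+0+6·11·20=1606 → min 834.
Optimal order: (M1((M2M3)M4)) with cost 834.

834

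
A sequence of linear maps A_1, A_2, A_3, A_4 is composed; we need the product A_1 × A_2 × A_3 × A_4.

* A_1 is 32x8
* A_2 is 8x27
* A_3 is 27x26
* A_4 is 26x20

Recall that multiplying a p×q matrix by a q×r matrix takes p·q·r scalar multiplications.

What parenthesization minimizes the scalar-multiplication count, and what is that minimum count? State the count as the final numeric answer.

14896

Adjacent pairs: A_1A_2 = 32·8·27 = 6912; A_2A_3 = 8·27·26 = 5616; A_3A_4 = 27·26·20 = 14040.
Length 3: A_1..A_3: k=1: 0+5616+32·8·26=12272; k=2: 6912+0+32·27·26=29376 → min 12272 | A_2..A_4: k=2: 0+14040+8·27·20=18360; k=3: 5616+0+8·26·20=9776 → min 9776.
Length 4: A_1..A_4: k=1: 0+9776+32·8·20=14896; k=2: 6912+14040+32·27·20=38232; k=3: 12272+0+32·26·20=28912 → min 14896.
Optimal parenthesization: (A_1 × ((A_2 × A_3) × A_4)) with cost 14896.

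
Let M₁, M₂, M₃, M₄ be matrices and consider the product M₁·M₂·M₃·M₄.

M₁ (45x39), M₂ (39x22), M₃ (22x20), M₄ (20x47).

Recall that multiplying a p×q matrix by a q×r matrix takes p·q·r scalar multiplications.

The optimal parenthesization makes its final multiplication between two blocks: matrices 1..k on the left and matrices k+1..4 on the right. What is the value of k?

3

Adjacent pairs: M₁M₂ = 45·39·22 = 38610; M₂M₃ = 39·22·20 = 17160; M₃M₄ = 22·20·47 = 20680.
Length 3: M₁..M₃: k=1: 0+17160+45·39·20=52260; k=2: 38610+0+45·22·20=58410 → min 52260 | M₂..M₄: k=2: 0+20680+39·22·47=61006; k=3: 17160+0+39·20·47=53820 → min 53820.
Top-level splits: k=1: (M₁..M₁)·(M₂..M₄) → 0+53820+45·39·47 = 136305; k=2: (M₁..M₂)·(M₃..M₄) → 38610+20680+45·22·47 = 105820; k=3: (M₁..M₃)·(M₄..M₄) → 52260+0+45·20·47 = 94560.
Best split is after M₃, i.e. k = 3.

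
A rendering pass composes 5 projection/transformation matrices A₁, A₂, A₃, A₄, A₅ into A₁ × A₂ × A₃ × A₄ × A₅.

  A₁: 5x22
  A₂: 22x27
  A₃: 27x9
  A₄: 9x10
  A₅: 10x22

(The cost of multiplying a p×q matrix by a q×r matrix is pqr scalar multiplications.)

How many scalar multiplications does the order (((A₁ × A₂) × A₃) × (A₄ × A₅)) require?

(A₁ × A₂): 5×22 by 22×27 → 5×27, cost 5·22·27 = 2970
((A₁ × A₂) × A₃): 5×27 by 27×9 → 5×9, cost 5·27·9 = 1215; cumulative 4185
(A₄ × A₅): 9×10 by 10×22 → 9×22, cost 9·10·22 = 1980
(((A₁ × A₂) × A₃) × (A₄ × A₅)): 5×9 by 9×22 → 5×22, cost 5·9·22 = 990; cumulative 7155
Total: 7155 scalar multiplications.

7155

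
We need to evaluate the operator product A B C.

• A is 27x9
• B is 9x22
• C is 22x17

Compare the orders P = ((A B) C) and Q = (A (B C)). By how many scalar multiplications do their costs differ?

Order P = ((A B) C): (A B): 27×9 by 9×22 → 27×22, cost 27·9·22 = 5346; ((A B) C): 27×22 by 22×17 → 27×17, cost 27·22·17 = 10098; cumulative 15444. Total 15444.
Order Q = (A (B C)): (B C): 9×22 by 22×17 → 9×17, cost 9·22·17 = 3366; (A (B C)): 27×9 by 9×17 → 27×17, cost 27·9·17 = 4131; cumulative 7497. Total 7497.
Difference: |15444 − 7497| = 7947.

7947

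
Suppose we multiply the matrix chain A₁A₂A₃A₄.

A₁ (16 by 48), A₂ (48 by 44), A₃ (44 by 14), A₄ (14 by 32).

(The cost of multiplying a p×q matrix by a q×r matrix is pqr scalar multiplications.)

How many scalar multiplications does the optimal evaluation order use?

47488

Adjacent pairs: A₁A₂ = 16·48·44 = 33792; A₂A₃ = 48·44·14 = 29568; A₃A₄ = 44·14·32 = 19712.
Length 3: A₁..A₃: k=1: 0+29568+16·48·14=40320; k=2: 33792+0+16·44·14=43648 → min 40320 | A₂..A₄: k=2: 0+19712+48·44·32=87296; k=3: 29568+0+48·14·32=51072 → min 51072.
Length 4: A₁..A₄: k=1: 0+51072+16·48·32=75648; k=2: 33792+19712+16·44·32=76032; k=3: 40320+0+16·14·32=47488 → min 47488.
Optimal order: ((A₁(A₂A₃))A₄) with cost 47488.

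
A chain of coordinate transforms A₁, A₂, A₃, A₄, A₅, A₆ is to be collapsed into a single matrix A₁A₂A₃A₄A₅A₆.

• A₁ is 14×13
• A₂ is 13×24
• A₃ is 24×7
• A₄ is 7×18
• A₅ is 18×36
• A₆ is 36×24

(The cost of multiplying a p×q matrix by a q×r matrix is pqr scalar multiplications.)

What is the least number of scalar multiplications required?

Adjacent pairs: A₁A₂ = 14·13·24 = 4368; A₂A₃ = 13·24·7 = 2184; A₃A₄ = 24·7·18 = 3024; A₄A₅ = 7·18·36 = 4536; A₅A₆ = 18·36·24 = 15552.
Length 3: A₁..A₃: k=1: 0+2184+14·13·7=3458; k=2: 4368+0+14·24·7=6720 → min 3458 | A₂..A₄: k=2: 0+3024+13·24·18=8640; k=3: 2184+0+13·7·18=3822 → min 3822 | A₃..A₅: k=3: 0+4536+24·7·36=10584; k=4: 3024+0+24·18·36=18576 → min 10584 | A₄..A₆: k=4: 0+15552+7·18·24=18576; k=5: 4536+0+7·36·24=10584 → min 10584.
Length 4: A₁..A₄: k=1: 0+3822+14·13·18=7098; k=2: 4368+3024+14·24·18=13440; k=3: 3458+0+14·7·18=5222 → min 5222 | A₂..A₅: k=2: 0+10584+13·24·36=21816; k=3: 2184+4536+13·7·36=9996; k=4: 3822+0+13·18·36=12246 → min 9996 | A₃..A₆: k=3: 0+10584+24·7·24=14616; k=4: 3024+15552+24·18·24=28944; k=5: 10584+0+24·36·24=31320 → min 14616.
Length 5: A₁..A₅: k=1: 0+9996+14·13·36=16548; k=2: 4368+10584+14·24·36=27048; k=3: 3458+4536+14·7·36=11522; k=4: 5222+0+14·18·36=14294 → min 11522 | A₂..A₆: k=2: 0+14616+13·24·24=22104; k=3: 2184+10584+13·7·24=14952; k=4: 3822+15552+13·18·24=24990; k=5: 9996+0+13·36·24=21228 → min 14952.
Length 6: A₁..A₆: k=1: 0+14952+14·13·24=19320; k=2: 4368+14616+14·24·24=27048; k=3: 3458+10584+14·7·24=16394; k=4: 5222+15552+14·18·24=26822; k=5: 11522+0+14·36·24=23618 → min 16394.
Optimal order: ((A₁(A₂A₃))((A₄A₅)A₆)) with cost 16394.

16394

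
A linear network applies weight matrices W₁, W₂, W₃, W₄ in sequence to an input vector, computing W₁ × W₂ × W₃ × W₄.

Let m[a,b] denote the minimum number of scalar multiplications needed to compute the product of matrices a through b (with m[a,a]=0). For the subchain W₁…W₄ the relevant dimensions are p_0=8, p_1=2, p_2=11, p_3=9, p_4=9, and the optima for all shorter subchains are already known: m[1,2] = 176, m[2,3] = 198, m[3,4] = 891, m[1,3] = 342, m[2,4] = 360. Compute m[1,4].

504

m[1,4] = min over k∈[1,3] of m[1,k]+m[k+1,4]+p_{0}·p_k·p_{4}.
k=1: 0 + 360 + 8·2·9 = 504; k=2: 176 + 891 + 8·11·9 = 1859; k=3: 342 + 0 + 8·9·9 = 990.
Minimum: 504 at k=1.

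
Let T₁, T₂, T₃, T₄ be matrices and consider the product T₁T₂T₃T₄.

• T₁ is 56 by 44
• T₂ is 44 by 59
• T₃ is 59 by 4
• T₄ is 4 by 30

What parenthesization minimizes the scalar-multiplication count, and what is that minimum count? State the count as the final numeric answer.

26960

Adjacent pairs: T₁T₂ = 56·44·59 = 145376; T₂T₃ = 44·59·4 = 10384; T₃T₄ = 59·4·30 = 7080.
Length 3: T₁..T₃: k=1: 0+10384+56·44·4=20240; k=2: 145376+0+56·59·4=158592 → min 20240 | T₂..T₄: k=2: 0+7080+44·59·30=84960; k=3: 10384+0+44·4·30=15664 → min 15664.
Length 4: T₁..T₄: k=1: 0+15664+56·44·30=89584; k=2: 145376+7080+56·59·30=251576; k=3: 20240+0+56·4·30=26960 → min 26960.
Optimal parenthesization: ((T₁(T₂T₃))T₄) with cost 26960.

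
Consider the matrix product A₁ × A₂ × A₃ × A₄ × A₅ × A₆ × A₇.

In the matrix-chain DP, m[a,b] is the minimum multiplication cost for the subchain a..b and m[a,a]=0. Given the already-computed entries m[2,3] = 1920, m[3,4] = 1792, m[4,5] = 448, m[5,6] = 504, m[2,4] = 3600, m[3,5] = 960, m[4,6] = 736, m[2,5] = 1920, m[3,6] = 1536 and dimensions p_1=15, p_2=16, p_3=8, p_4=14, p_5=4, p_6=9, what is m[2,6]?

2460

m[2,6] = min over k∈[2,5] of m[2,k]+m[k+1,6]+p_{1}·p_k·p_{6}.
k=2: 0 + 1536 + 15·16·9 = 3696; k=3: 1920 + 736 + 15·8·9 = 3736; k=4: 3600 + 504 + 15·14·9 = 5994; k=5: 1920 + 0 + 15·4·9 = 2460.
Minimum: 2460 at k=5.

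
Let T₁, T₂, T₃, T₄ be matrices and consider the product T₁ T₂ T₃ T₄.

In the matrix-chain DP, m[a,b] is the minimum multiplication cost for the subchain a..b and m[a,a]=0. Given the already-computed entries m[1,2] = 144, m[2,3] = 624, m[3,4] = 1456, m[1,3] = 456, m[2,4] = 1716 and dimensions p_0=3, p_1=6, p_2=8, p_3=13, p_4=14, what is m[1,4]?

1002

m[1,4] = min over k∈[1,3] of m[1,k]+m[k+1,4]+p_{0}·p_k·p_{4}.
k=1: 0 + 1716 + 3·6·14 = 1968; k=2: 144 + 1456 + 3·8·14 = 1936; k=3: 456 + 0 + 3·13·14 = 1002.
Minimum: 1002 at k=3.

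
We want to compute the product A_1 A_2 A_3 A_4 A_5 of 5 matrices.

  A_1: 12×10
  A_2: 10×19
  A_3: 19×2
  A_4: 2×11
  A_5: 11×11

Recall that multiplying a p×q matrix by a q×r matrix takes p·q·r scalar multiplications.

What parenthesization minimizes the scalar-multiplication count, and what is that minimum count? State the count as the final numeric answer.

1126

Adjacent pairs: A_1A_2 = 12·10·19 = 2280; A_2A_3 = 10·19·2 = 380; A_3A_4 = 19·2·11 = 418; A_4A_5 = 2·11·11 = 242.
Length 3: A_1..A_3: k=1: 0+380+12·10·2=620; k=2: 2280+0+12·19·2=2736 → min 620 | A_2..A_4: k=2: 0+418+10·19·11=2508; k=3: 380+0+10·2·11=600 → min 600 | A_3..A_5: k=3: 0+242+19·2·11=660; k=4: 418+0+19·11·11=2717 → min 660.
Length 4: A_1..A_4: k=1: 0+600+12·10·11=1920; k=2: 2280+418+12·19·11=5206; k=3: 620+0+12·2·11=884 → min 884 | A_2..A_5: k=2: 0+660+10·19·11=2750; k=3: 380+242+10·2·11=842; k=4: 600+0+10·11·11=1810 → min 842.
Length 5: A_1..A_5: k=1: 0+842+12·10·11=2162; k=2: 2280+660+12·19·11=5448; k=3: 620+242+12·2·11=1126; k=4: 884+0+12·11·11=2336 → min 1126.
Optimal parenthesization: ((A_1 (A_2 A_3)) (A_4 A_5)) with cost 1126.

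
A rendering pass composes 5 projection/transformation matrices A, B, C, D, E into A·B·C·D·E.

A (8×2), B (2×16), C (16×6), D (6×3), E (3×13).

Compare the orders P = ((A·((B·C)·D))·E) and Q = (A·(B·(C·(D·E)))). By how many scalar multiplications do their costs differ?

Order P = ((A·((B·C)·D))·E): (B·C): 2×16 by 16×6 → 2×6, cost 2·16·6 = 192; ((B·C)·D): 2×6 by 6×3 → 2×3, cost 2·6·3 = 36; cumulative 228; (A·((B·C)·D)): 8×2 by 2×3 → 8×3, cost 8·2·3 = 48; cumulative 276; ((A·((B·C)·D))·E): 8×3 by 3×13 → 8×13, cost 8·3·13 = 312; cumulative 588. Total 588.
Order Q = (A·(B·(C·(D·E)))): (D·E): 6×3 by 3×13 → 6×13, cost 6·3·13 = 234; (C·(D·E)): 16×6 by 6×13 → 16×13, cost 16·6·13 = 1248; cumulative 1482; (B·(C·(D·E))): 2×16 by 16×13 → 2×13, cost 2·16·13 = 416; cumulative 1898; (A·(B·(C·(D·E)))): 8×2 by 2×13 → 8×13, cost 8·2·13 = 208; cumulative 2106. Total 2106.
Difference: |588 − 2106| = 1518.

1518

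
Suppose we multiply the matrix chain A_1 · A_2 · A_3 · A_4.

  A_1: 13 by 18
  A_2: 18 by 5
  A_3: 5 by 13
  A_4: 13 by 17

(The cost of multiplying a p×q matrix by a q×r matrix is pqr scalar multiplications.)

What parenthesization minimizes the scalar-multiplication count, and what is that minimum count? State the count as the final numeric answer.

3380

Adjacent pairs: A_1A_2 = 13·18·5 = 1170; A_2A_3 = 18·5·13 = 1170; A_3A_4 = 5·13·17 = 1105.
Length 3: A_1..A_3: k=1: 0+1170+13·18·13=4212; k=2: 1170+0+13·5·13=2015 → min 2015 | A_2..A_4: k=2: 0+1105+18·5·17=2635; k=3: 1170+0+18·13·17=5148 → min 2635.
Length 4: A_1..A_4: k=1: 0+2635+13·18·17=6613; k=2: 1170+1105+13·5·17=3380; k=3: 2015+0+13·13·17=4888 → min 3380.
Optimal parenthesization: ((A_1 · A_2) · (A_3 · A_4)) with cost 3380.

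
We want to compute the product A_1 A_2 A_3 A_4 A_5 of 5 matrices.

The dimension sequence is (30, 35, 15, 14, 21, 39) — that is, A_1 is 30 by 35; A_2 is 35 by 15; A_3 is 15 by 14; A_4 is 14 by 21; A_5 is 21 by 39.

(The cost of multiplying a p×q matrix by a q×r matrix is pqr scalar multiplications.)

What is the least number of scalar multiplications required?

49896

Adjacent pairs: A_1A_2 = 30·35·15 = 15750; A_2A_3 = 35·15·14 = 7350; A_3A_4 = 15·14·21 = 4410; A_4A_5 = 14·21·39 = 11466.
Length 3: A_1..A_3: k=1: 0+7350+30·35·14=22050; k=2: 15750+0+30·15·14=22050 → min 22050 | A_2..A_4: k=2: 0+4410+35·15·21=15435; k=3: 7350+0+35·14·21=17640 → min 15435 | A_3..A_5: k=3: 0+11466+15·14·39=19656; k=4: 4410+0+15·21·39=16695 → min 16695.
Length 4: A_1..A_4: k=1: 0+15435+30·35·21=37485; k=2: 15750+4410+30·15·21=29610; k=3: 22050+0+30·14·21=30870 → min 29610 | A_2..A_5: k=2: 0+16695+35·15·39=37170; k=3: 7350+11466+35·14·39=37926; k=4: 15435+0+35·21·39=44100 → min 37170.
Length 5: A_1..A_5: k=1: 0+37170+30·35·39=78120; k=2: 15750+16695+30·15·39=49995; k=3: 22050+11466+30·14·39=49896; k=4: 29610+0+30·21·39=54180 → min 49896.
Optimal order: ((A_1 (A_2 A_3)) (A_4 A_5)) with cost 49896.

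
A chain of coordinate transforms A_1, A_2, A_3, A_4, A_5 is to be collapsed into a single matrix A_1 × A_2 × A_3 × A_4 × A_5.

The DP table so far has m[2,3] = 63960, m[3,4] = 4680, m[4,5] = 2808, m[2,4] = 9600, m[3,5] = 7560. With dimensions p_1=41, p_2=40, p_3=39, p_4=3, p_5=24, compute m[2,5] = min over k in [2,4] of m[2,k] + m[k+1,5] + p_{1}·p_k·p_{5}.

12552

m[2,5] = min over k∈[2,4] of m[2,k]+m[k+1,5]+p_{1}·p_k·p_{5}.
k=2: 0 + 7560 + 41·40·24 = 46920; k=3: 63960 + 2808 + 41·39·24 = 105144; k=4: 9600 + 0 + 41·3·24 = 12552.
Minimum: 12552 at k=4.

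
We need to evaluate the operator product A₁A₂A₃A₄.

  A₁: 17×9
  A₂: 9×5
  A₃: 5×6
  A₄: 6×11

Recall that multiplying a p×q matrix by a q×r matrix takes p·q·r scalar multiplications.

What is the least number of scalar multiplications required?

2030

Adjacent pairs: A₁A₂ = 17·9·5 = 765; A₂A₃ = 9·5·6 = 270; A₃A₄ = 5·6·11 = 330.
Length 3: A₁..A₃: k=1: 0+270+17·9·6=1188; k=2: 765+0+17·5·6=1275 → min 1188 | A₂..A₄: k=2: 0+330+9·5·11=825; k=3: 270+0+9·6·11=864 → min 825.
Length 4: A₁..A₄: k=1: 0+825+17·9·11=2508; k=2: 765+330+17·5·11=2030; k=3: 1188+0+17·6·11=2310 → min 2030.
Optimal order: ((A₁A₂)(A₃A₄)) with cost 2030.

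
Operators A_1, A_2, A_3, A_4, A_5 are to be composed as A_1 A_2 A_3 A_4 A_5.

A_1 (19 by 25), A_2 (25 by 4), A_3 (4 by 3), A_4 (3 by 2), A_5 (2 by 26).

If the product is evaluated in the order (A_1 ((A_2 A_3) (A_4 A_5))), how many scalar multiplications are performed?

(A_2 A_3): 25×4 by 4×3 → 25×3, cost 25·4·3 = 300
(A_4 A_5): 3×2 by 2×26 → 3×26, cost 3·2·26 = 156
((A_2 A_3) (A_4 A_5)): 25×3 by 3×26 → 25×26, cost 25·3·26 = 1950; cumulative 2406
(A_1 ((A_2 A_3) (A_4 A_5))): 19×25 by 25×26 → 19×26, cost 19·25·26 = 12350; cumulative 14756
Total: 14756 scalar multiplications.

14756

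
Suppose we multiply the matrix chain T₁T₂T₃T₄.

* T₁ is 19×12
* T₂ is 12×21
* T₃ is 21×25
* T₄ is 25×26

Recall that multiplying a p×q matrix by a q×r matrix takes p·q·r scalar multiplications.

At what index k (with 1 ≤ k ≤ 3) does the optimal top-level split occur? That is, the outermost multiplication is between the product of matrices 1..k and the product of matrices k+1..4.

1

Adjacent pairs: T₁T₂ = 19·12·21 = 4788; T₂T₃ = 12·21·25 = 6300; T₃T₄ = 21·25·26 = 13650.
Length 3: T₁..T₃: k=1: 0+6300+19·12·25=12000; k=2: 4788+0+19·21·25=14763 → min 12000 | T₂..T₄: k=2: 0+13650+12·21·26=20202; k=3: 6300+0+12·25·26=14100 → min 14100.
Top-level splits: k=1: (T₁..T₁)·(T₂..T₄) → 0+14100+19·12·26 = 20028; k=2: (T₁..T₂)·(T₃..T₄) → 4788+13650+19·21·26 = 28812; k=3: (T₁..T₃)·(T₄..T₄) → 12000+0+19·25·26 = 24350.
Best split is after T₁, i.e. k = 1.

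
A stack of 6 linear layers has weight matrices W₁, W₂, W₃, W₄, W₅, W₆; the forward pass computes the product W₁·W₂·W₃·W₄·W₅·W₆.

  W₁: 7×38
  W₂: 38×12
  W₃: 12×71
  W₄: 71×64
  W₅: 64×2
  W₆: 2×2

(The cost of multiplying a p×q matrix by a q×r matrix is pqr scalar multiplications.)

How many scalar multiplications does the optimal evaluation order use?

12264

Adjacent pairs: W₁W₂ = 7·38·12 = 3192; W₂W₃ = 38·12·71 = 32376; W₃W₄ = 12·71·64 = 54528; W₄W₅ = 71·64·2 = 9088; W₅W₆ = 64·2·2 = 256.
Length 3: W₁..W₃: k=1: 0+32376+7·38·71=51262; k=2: 3192+0+7·12·71=9156 → min 9156 | W₂..W₄: k=2: 0+54528+38·12·64=83712; k=3: 32376+0+38·71·64=205048 → min 83712 | W₃..W₅: k=3: 0+9088+12·71·2=10792; k=4: 54528+0+12·64·2=56064 → min 10792 | W₄..W₆: k=4: 0+256+71·64·2=9344; k=5: 9088+0+71·2·2=9372 → min 9344.
Length 4: W₁..W₄: k=1: 0+83712+7·38·64=100736; k=2: 3192+54528+7·12·64=63096; k=3: 9156+0+7·71·64=40964 → min 40964 | W₂..W₅: k=2: 0+10792+38·12·2=11704; k=3: 32376+9088+38·71·2=46860; k=4: 83712+0+38·64·2=88576 → min 11704 | W₃..W₆: k=3: 0+9344+12·71·2=11048; k=4: 54528+256+12·64·2=56320; k=5: 10792+0+12·2·2=10840 → min 10840.
Length 5: W₁..W₅: k=1: 0+11704+7·38·2=12236; k=2: 3192+10792+7·12·2=14152; k=3: 9156+9088+7·71·2=19238; k=4: 40964+0+7·64·2=41860 → min 12236 | W₂..W₆: k=2: 0+10840+38·12·2=11752; k=3: 32376+9344+38·71·2=47116; k=4: 83712+256+38·64·2=88832; k=5: 11704+0+38·2·2=11856 → min 11752.
Length 6: W₁..W₆: k=1: 0+11752+7·38·2=12284; k=2: 3192+10840+7·12·2=14200; k=3: 9156+9344+7·71·2=19494; k=4: 40964+256+7·64·2=42116; k=5: 12236+0+7·2·2=12264 → min 12264.
Optimal order: ((W₁·(W₂·(W₃·(W₄·W₅))))·W₆) with cost 12264.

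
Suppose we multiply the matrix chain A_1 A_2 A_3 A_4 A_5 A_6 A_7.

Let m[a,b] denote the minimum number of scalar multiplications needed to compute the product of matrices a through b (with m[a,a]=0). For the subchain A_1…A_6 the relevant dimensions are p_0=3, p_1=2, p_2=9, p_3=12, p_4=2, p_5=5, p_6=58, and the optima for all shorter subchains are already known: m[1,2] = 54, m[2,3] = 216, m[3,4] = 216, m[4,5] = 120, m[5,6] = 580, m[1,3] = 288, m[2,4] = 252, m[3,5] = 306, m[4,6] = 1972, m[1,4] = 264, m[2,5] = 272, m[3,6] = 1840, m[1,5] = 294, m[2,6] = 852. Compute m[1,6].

m[1,6] = min over k∈[1,5] of m[1,k]+m[k+1,6]+p_{0}·p_k·p_{6}.
k=1: 0 + 852 + 3·2·58 = 1200; k=2: 54 + 1840 + 3·9·58 = 3460; k=3: 288 + 1972 + 3·12·58 = 4348; k=4: 264 + 580 + 3·2·58 = 1192; k=5: 294 + 0 + 3·5·58 = 1164.
Minimum: 1164 at k=5.

1164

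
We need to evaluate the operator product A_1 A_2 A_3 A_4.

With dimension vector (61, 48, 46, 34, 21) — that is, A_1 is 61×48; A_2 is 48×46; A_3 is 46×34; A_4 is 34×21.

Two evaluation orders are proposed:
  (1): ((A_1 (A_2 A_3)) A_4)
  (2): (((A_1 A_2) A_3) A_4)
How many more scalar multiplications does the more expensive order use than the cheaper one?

Order (1) = ((A_1 (A_2 A_3)) A_4): (A_2 A_3): 48×46 by 46×34 → 48×34, cost 48·46·34 = 75072; (A_1 (A_2 A_3)): 61×48 by 48×34 → 61×34, cost 61·48·34 = 99552; cumulative 174624; ((A_1 (A_2 A_3)) A_4): 61×34 by 34×21 → 61×21, cost 61·34·21 = 43554; cumulative 218178. Total 218178.
Order (2) = (((A_1 A_2) A_3) A_4): (A_1 A_2): 61×48 by 48×46 → 61×46, cost 61·48·46 = 134688; ((A_1 A_2) A_3): 61×46 by 46×34 → 61×34, cost 61·46·34 = 95404; cumulative 230092; (((A_1 A_2) A_3) A_4): 61×34 by 34×21 → 61×21, cost 61·34·21 = 43554; cumulative 273646. Total 273646.
Difference: |218178 − 273646| = 55468.

55468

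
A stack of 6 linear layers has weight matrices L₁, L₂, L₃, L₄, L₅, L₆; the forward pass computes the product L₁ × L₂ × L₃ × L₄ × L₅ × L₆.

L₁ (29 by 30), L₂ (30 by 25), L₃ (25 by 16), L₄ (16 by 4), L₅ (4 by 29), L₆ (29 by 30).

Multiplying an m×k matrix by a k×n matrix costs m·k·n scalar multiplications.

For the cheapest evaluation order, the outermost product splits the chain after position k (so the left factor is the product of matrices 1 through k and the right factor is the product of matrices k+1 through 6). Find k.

Adjacent pairs: L₁L₂ = 29·30·25 = 21750; L₂L₃ = 30·25·16 = 12000; L₃L₄ = 25·16·4 = 1600; L₄L₅ = 16·4·29 = 1856; L₅L₆ = 4·29·30 = 3480.
Length 3: L₁..L₃: k=1: 0+12000+29·30·16=25920; k=2: 21750+0+29·25·16=33350 → min 25920 | L₂..L₄: k=2: 0+1600+30·25·4=4600; k=3: 12000+0+30·16·4=13920 → min 4600 | L₃..L₅: k=3: 0+1856+25·16·29=13456; k=4: 1600+0+25·4·29=4500 → min 4500 | L₄..L₆: k=4: 0+3480+16·4·30=5400; k=5: 1856+0+16·29·30=15776 → min 5400.
Length 4: L₁..L₄: k=1: 0+4600+29·30·4=8080; k=2: 21750+1600+29·25·4=26250; k=3: 25920+0+29·16·4=27776 → min 8080 | L₂..L₅: k=2: 0+4500+30·25·29=26250; k=3: 12000+1856+30·16·29=27776; k=4: 4600+0+30·4·29=8080 → min 8080 | L₃..L₆: k=3: 0+5400+25·16·30=17400; k=4: 1600+3480+25·4·30=8080; k=5: 4500+0+25·29·30=26250 → min 8080.
Length 5: L₁..L₅: k=1: 0+8080+29·30·29=33310; k=2: 21750+4500+29·25·29=47275; k=3: 25920+1856+29·16·29=41232; k=4: 8080+0+29·4·29=11444 → min 11444 | L₂..L₆: k=2: 0+8080+30·25·30=30580; k=3: 12000+5400+30·16·30=31800; k=4: 4600+3480+30·4·30=11680; k=5: 8080+0+30·29·30=34180 → min 11680.
Top-level splits: k=1: (L₁..L₁)·(L₂..L₆) → 0+11680+29·30·30 = 37780; k=2: (L₁..L₂)·(L₃..L₆) → 21750+8080+29·25·30 = 51580; k=3: (L₁..L₃)·(L₄..L₆) → 25920+5400+29·16·30 = 45240; k=4: (L₁..L₄)·(L₅..L₆) → 8080+3480+29·4·30 = 15040; k=5: (L₁..L₅)·(L₆..L₆) → 11444+0+29·29·30 = 36674.
Best split is after L₄, i.e. k = 4.

4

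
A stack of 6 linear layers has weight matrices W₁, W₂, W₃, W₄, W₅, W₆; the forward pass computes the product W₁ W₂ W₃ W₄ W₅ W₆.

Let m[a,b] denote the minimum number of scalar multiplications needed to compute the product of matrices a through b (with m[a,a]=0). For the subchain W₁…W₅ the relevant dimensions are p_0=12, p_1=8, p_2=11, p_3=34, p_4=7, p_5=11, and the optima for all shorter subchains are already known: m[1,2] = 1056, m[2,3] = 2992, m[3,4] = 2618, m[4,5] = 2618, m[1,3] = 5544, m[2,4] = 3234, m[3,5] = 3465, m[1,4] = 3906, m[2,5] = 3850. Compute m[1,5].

4830

m[1,5] = min over k∈[1,4] of m[1,k]+m[k+1,5]+p_{0}·p_k·p_{5}.
k=1: 0 + 3850 + 12·8·11 = 4906; k=2: 1056 + 3465 + 12·11·11 = 5973; k=3: 5544 + 2618 + 12·34·11 = 12650; k=4: 3906 + 0 + 12·7·11 = 4830.
Minimum: 4830 at k=4.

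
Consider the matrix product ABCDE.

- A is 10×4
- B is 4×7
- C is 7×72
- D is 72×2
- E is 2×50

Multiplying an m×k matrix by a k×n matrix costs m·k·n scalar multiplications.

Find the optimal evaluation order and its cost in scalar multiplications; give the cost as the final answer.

Adjacent pairs: AB = 10·4·7 = 280; BC = 4·7·72 = 2016; CD = 7·72·2 = 1008; DE = 72·2·50 = 7200.
Length 3: A..C: k=1: 0+2016+10·4·72=4896; k=2: 280+0+10·7·72=5320 → min 4896 | B..D: k=2: 0+1008+4·7·2=1064; k=3: 2016+0+4·72·2=2592 → min 1064 | C..E: k=3: 0+7200+7·72·50=32400; k=4: 1008+0+7·2·50=1708 → min 1708.
Length 4: A..D: k=1: 0+1064+10·4·2=1144; k=2: 280+1008+10·7·2=1428; k=3: 4896+0+10·72·2=6336 → min 1144 | B..E: k=2: 0+1708+4·7·50=3108; k=3: 2016+7200+4·72·50=23616; k=4: 1064+0+4·2·50=1464 → min 1464.
Length 5: A..E: k=1: 0+1464+10·4·50=3464; k=2: 280+1708+10·7·50=5488; k=3: 4896+7200+10·72·50=48096; k=4: 1144+0+10·2·50=2144 → min 2144.
Optimal parenthesization: ((A(B(CD)))E) with cost 2144.

2144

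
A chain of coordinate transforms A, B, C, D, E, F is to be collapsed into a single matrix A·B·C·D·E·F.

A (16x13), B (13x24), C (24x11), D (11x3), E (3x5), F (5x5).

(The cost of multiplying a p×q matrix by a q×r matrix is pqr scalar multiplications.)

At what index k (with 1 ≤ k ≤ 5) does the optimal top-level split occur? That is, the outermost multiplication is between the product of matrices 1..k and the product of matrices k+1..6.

Adjacent pairs: AB = 16·13·24 = 4992; BC = 13·24·11 = 3432; CD = 24·11·3 = 792; DE = 11·3·5 = 165; EF = 3·5·5 = 75.
Length 3: A..C: k=1: 0+3432+16·13·11=5720; k=2: 4992+0+16·24·11=9216 → min 5720 | B..D: k=2: 0+792+13·24·3=1728; k=3: 3432+0+13·11·3=3861 → min 1728 | C..E: k=3: 0+165+24·11·5=1485; k=4: 792+0+24·3·5=1152 → min 1152 | D..F: k=4: 0+75+11·3·5=240; k=5: 165+0+11·5·5=440 → min 240.
Length 4: A..D: k=1: 0+1728+16·13·3=2352; k=2: 4992+792+16·24·3=6936; k=3: 5720+0+16·11·3=6248 → min 2352 | B..E: k=2: 0+1152+13·24·5=2712; k=3: 3432+165+13·11·5=4312; k=4: 1728+0+13·3·5=1923 → min 1923 | C..F: k=3: 0+240+24·11·5=1560; k=4: 792+75+24·3·5=1227; k=5: 1152+0+24·5·5=1752 → min 1227.
Length 5: A..E: k=1: 0+1923+16·13·5=2963; k=2: 4992+1152+16·24·5=8064; k=3: 5720+165+16·11·5=6765; k=4: 2352+0+16·3·5=2592 → min 2592 | B..F: k=2: 0+1227+13·24·5=2787; k=3: 3432+240+13·11·5=4387; k=4: 1728+75+13·3·5=1998; k=5: 1923+0+13·5·5=2248 → min 1998.
Top-level splits: k=1: (A..A)·(B..F) → 0+1998+16·13·5 = 3038; k=2: (A..B)·(C..F) → 4992+1227+16·24·5 = 8139; k=3: (A..C)·(D..F) → 5720+240+16·11·5 = 6840; k=4: (A..D)·(E..F) → 2352+75+16·3·5 = 2667; k=5: (A..E)·(F..F) → 2592+0+16·5·5 = 2992.
Best split is after D, i.e. k = 4.

4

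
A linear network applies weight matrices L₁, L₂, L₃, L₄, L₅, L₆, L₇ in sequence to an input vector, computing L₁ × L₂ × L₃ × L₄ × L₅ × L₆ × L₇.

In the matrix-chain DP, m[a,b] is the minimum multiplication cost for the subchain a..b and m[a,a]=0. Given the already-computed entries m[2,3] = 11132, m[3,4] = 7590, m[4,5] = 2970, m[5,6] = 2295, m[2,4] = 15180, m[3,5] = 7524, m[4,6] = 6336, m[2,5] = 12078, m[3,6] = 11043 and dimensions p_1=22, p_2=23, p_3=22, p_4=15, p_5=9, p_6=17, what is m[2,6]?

15444

m[2,6] = min over k∈[2,5] of m[2,k]+m[k+1,6]+p_{1}·p_k·p_{6}.
k=2: 0 + 11043 + 22·23·17 = 19645; k=3: 11132 + 6336 + 22·22·17 = 25696; k=4: 15180 + 2295 + 22·15·17 = 23085; k=5: 12078 + 0 + 22·9·17 = 15444.
Minimum: 15444 at k=5.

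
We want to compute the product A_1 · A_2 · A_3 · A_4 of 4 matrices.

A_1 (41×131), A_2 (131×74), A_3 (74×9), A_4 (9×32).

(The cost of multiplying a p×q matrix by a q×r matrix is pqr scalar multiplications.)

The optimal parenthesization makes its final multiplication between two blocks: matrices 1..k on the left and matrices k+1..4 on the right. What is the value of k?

Adjacent pairs: A_1A_2 = 41·131·74 = 397454; A_2A_3 = 131·74·9 = 87246; A_3A_4 = 74·9·32 = 21312.
Length 3: A_1..A_3: k=1: 0+87246+41·131·9=135585; k=2: 397454+0+41·74·9=424760 → min 135585 | A_2..A_4: k=2: 0+21312+131·74·32=331520; k=3: 87246+0+131·9·32=124974 → min 124974.
Top-level splits: k=1: (A_1..A_1)·(A_2..A_4) → 0+124974+41·131·32 = 296846; k=2: (A_1..A_2)·(A_3..A_4) → 397454+21312+41·74·32 = 515854; k=3: (A_1..A_3)·(A_4..A_4) → 135585+0+41·9·32 = 147393.
Best split is after A_3, i.e. k = 3.

3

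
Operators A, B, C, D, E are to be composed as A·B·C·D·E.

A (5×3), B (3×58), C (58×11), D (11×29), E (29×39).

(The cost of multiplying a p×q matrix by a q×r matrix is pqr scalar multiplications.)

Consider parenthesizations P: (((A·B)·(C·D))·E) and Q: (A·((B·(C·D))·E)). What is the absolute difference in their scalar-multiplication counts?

Order P = (((A·B)·(C·D))·E): (A·B): 5×3 by 3×58 → 5×58, cost 5·3·58 = 870; (C·D): 58×11 by 11×29 → 58×29, cost 58·11·29 = 18502; ((A·B)·(C·D)): 5×58 by 58×29 → 5×29, cost 5·58·29 = 8410; cumulative 27782; (((A·B)·(C·D))·E): 5×29 by 29×39 → 5×39, cost 5·29·39 = 5655; cumulative 33437. Total 33437.
Order Q = (A·((B·(C·D))·E)): (C·D): 58×11 by 11×29 → 58×29, cost 58·11·29 = 18502; (B·(C·D)): 3×58 by 58×29 → 3×29, cost 3·58·29 = 5046; cumulative 23548; ((B·(C·D))·E): 3×29 by 29×39 → 3×39, cost 3·29·39 = 3393; cumulative 26941; (A·((B·(C·D))·E)): 5×3 by 3×39 → 5×39, cost 5·3·39 = 585; cumulative 27526. Total 27526.
Difference: |33437 − 27526| = 5911.

5911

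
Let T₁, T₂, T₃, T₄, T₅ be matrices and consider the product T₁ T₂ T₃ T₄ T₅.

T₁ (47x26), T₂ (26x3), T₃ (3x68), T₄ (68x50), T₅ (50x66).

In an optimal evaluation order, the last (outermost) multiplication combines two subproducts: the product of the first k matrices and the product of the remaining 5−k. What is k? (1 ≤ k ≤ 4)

Adjacent pairs: T₁T₂ = 47·26·3 = 3666; T₂T₃ = 26·3·68 = 5304; T₃T₄ = 3·68·50 = 10200; T₄T₅ = 68·50·66 = 224400.
Length 3: T₁..T₃: k=1: 0+5304+47·26·68=88400; k=2: 3666+0+47·3·68=13254 → min 13254 | T₂..T₄: k=2: 0+10200+26·3·50=14100; k=3: 5304+0+26·68·50=93704 → min 14100 | T₃..T₅: k=3: 0+224400+3·68·66=237864; k=4: 10200+0+3·50·66=20100 → min 20100.
Length 4: T₁..T₄: k=1: 0+14100+47·26·50=75200; k=2: 3666+10200+47·3·50=20916; k=3: 13254+0+47·68·50=173054 → min 20916 | T₂..T₅: k=2: 0+20100+26·3·66=25248; k=3: 5304+224400+26·68·66=346392; k=4: 14100+0+26·50·66=99900 → min 25248.
Top-level splits: k=1: (T₁..T₁)·(T₂..T₅) → 0+25248+47·26·66 = 105900; k=2: (T₁..T₂)·(T₃..T₅) → 3666+20100+47·3·66 = 33072; k=3: (T₁..T₃)·(T₄..T₅) → 13254+224400+47·68·66 = 448590; k=4: (T₁..T₄)·(T₅..T₅) → 20916+0+47·50·66 = 176016.
Best split is after T₂, i.e. k = 2.

2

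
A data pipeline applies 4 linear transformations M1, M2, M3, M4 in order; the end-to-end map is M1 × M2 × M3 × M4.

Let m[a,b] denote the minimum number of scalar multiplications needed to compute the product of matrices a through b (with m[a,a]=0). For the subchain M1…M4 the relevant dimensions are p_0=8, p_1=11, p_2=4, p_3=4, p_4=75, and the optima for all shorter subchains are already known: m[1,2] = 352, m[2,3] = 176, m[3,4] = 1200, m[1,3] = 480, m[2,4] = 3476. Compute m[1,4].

2880

m[1,4] = min over k∈[1,3] of m[1,k]+m[k+1,4]+p_{0}·p_k·p_{4}.
k=1: 0 + 3476 + 8·11·75 = 10076; k=2: 352 + 1200 + 8·4·75 = 3952; k=3: 480 + 0 + 8·4·75 = 2880.
Minimum: 2880 at k=3.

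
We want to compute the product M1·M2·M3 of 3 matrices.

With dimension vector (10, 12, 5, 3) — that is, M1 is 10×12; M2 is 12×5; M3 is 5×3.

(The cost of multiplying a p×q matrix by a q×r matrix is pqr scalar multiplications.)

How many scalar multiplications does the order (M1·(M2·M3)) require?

(M2·M3): 12×5 by 5×3 → 12×3, cost 12·5·3 = 180
(M1·(M2·M3)): 10×12 by 12×3 → 10×3, cost 10·12·3 = 360; cumulative 540
Total: 540 scalar multiplications.

540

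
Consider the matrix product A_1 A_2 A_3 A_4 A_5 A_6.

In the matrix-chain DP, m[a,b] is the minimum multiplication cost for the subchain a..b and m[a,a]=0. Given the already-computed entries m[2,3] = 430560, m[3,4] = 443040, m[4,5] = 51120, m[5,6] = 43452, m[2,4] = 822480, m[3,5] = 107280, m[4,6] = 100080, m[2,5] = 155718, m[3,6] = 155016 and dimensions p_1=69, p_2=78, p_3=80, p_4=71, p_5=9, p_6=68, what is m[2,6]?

m[2,6] = min over k∈[2,5] of m[2,k]+m[k+1,6]+p_{1}·p_k·p_{6}.
k=2: 0 + 155016 + 69·78·68 = 520992; k=3: 430560 + 100080 + 69·80·68 = 906000; k=4: 822480 + 43452 + 69·71·68 = 1199064; k=5: 155718 + 0 + 69·9·68 = 197946.
Minimum: 197946 at k=5.

197946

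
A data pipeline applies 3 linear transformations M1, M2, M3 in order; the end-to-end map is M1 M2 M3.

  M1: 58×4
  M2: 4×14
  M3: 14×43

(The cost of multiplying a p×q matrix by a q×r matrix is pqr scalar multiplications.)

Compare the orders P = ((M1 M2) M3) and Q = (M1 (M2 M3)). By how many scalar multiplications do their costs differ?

25780

Order P = ((M1 M2) M3): (M1 M2): 58×4 by 4×14 → 58×14, cost 58·4·14 = 3248; ((M1 M2) M3): 58×14 by 14×43 → 58×43, cost 58·14·43 = 34916; cumulative 38164. Total 38164.
Order Q = (M1 (M2 M3)): (M2 M3): 4×14 by 14×43 → 4×43, cost 4·14·43 = 2408; (M1 (M2 M3)): 58×4 by 4×43 → 58×43, cost 58·4·43 = 9976; cumulative 12384. Total 12384.
Difference: |38164 − 12384| = 25780.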